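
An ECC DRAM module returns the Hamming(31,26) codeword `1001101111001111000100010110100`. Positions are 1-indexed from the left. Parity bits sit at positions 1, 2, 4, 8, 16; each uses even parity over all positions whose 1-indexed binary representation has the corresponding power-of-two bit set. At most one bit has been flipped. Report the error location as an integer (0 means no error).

0

s1: b1⊕b3⊕b5⊕b7⊕b9⊕b11⊕b13⊕b15⊕b17⊕b19⊕b21⊕b23⊕b25⊕b27⊕b29⊕b31 = 1⊕0⊕1⊕1⊕1⊕0⊕1⊕1⊕0⊕0⊕0⊕0⊕0⊕1⊕1⊕0 = 0
s2: b2⊕b3⊕b6⊕b7⊕b10⊕b11⊕b14⊕b15⊕b18⊕b19⊕b22⊕b23⊕b26⊕b27⊕b30⊕b31 = 0⊕0⊕0⊕1⊕1⊕0⊕1⊕1⊕0⊕0⊕0⊕0⊕1⊕1⊕0⊕0 = 0
s4: b4⊕b5⊕b6⊕b7⊕b12⊕b13⊕b14⊕b15⊕b20⊕b21⊕b22⊕b23⊕b28⊕b29⊕b30⊕b31 = 1⊕1⊕0⊕1⊕0⊕1⊕1⊕1⊕1⊕0⊕0⊕0⊕0⊕1⊕0⊕0 = 0
s8: b8⊕b9⊕b10⊕b11⊕b12⊕b13⊕b14⊕b15⊕b24⊕b25⊕b26⊕b27⊕b28⊕b29⊕b30⊕b31 = 1⊕1⊕1⊕0⊕0⊕1⊕1⊕1⊕1⊕0⊕1⊕1⊕0⊕1⊕0⊕0 = 0
s16: b16⊕b17⊕b18⊕b19⊕b20⊕b21⊕b22⊕b23⊕b24⊕b25⊕b26⊕b27⊕b28⊕b29⊕b30⊕b31 = 1⊕0⊕0⊕0⊕1⊕0⊕0⊕0⊕1⊕0⊕1⊕1⊕0⊕1⊕0⊕0 = 0
Syndrome (s16...s1) = 00000 → position 0 (no error).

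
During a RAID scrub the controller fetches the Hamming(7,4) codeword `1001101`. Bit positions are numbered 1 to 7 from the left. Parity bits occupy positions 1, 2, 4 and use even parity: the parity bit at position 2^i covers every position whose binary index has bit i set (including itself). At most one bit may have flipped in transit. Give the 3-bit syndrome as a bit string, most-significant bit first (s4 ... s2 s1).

111

s1: b1⊕b3⊕b5⊕b7 = 1⊕0⊕1⊕1 = 1
s2: b2⊕b3⊕b6⊕b7 = 0⊕0⊕0⊕1 = 1
s4: b4⊕b5⊕b6⊕b7 = 1⊕1⊕0⊕1 = 1
Syndrome (s4...s1) = 111 → position 7.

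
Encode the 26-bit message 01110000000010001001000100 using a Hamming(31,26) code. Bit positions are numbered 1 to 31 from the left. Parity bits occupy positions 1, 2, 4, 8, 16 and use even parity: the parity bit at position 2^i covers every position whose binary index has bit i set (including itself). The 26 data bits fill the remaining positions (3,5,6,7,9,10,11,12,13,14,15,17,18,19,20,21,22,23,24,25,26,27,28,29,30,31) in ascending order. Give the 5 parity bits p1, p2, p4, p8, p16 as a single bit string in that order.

Place data bits at non-power-of-two positions: b3=0, b5=1, b6=1, b7=1, b9=0, b10=0, b11=0, b12=0, b13=0, b14=0, b15=0, b17=0, b18=1, b19=0, b20=0, b21=0, b22=1, b23=0, b24=0, b25=1, b26=0, b27=0, b28=0, b29=1, b30=0, b31=0.
p1 = XOR of data positions {3,5,7,9,11,13,15,17,19,21,23,25,27,29,31} = 0⊕1⊕1⊕0⊕0⊕0⊕0⊕0⊕0⊕0⊕0⊕1⊕0⊕1⊕0 = 0
p2 = XOR of data positions {3,6,7,10,11,14,15,18,19,22,23,26,27,30,31} = 0⊕1⊕1⊕0⊕0⊕0⊕0⊕1⊕0⊕1⊕0⊕0⊕0⊕0⊕0 = 0
p4 = XOR of data positions {5,6,7,12,13,14,15,20,21,22,23,28,29,30,31} = 1⊕1⊕1⊕0⊕0⊕0⊕0⊕0⊕0⊕1⊕0⊕0⊕1⊕0⊕0 = 1
p8 = XOR of data positions {9,10,11,12,13,14,15,24,25,26,27,28,29,30,31} = 0⊕0⊕0⊕0⊕0⊕0⊕0⊕0⊕1⊕0⊕0⊕0⊕1⊕0⊕0 = 0
p16 = XOR of data positions {17,18,19,20,21,22,23,24,25,26,27,28,29,30,31} = 0⊕1⊕0⊕0⊕0⊕1⊕0⊕0⊕1⊕0⊕0⊕0⊕1⊕0⊕0 = 0
Parity bits p1,p2,p4,p8,p16 = 00100

00100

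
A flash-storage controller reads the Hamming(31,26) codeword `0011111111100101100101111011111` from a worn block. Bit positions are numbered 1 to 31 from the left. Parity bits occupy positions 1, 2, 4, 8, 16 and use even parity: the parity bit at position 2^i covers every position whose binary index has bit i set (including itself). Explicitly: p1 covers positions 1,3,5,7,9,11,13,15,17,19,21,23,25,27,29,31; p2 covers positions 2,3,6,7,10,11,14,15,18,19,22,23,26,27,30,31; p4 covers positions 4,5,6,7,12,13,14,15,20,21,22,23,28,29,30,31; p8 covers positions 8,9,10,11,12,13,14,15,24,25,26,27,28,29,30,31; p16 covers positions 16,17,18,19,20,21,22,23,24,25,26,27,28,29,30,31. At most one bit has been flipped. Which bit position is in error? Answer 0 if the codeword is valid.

s1: b1⊕b3⊕b5⊕b7⊕b9⊕b11⊕b13⊕b15⊕b17⊕b19⊕b21⊕b23⊕b25⊕b27⊕b29⊕b31 = 0⊕1⊕1⊕1⊕1⊕1⊕0⊕0⊕1⊕0⊕0⊕1⊕1⊕1⊕1⊕1 = 1
s2: b2⊕b3⊕b6⊕b7⊕b10⊕b11⊕b14⊕b15⊕b18⊕b19⊕b22⊕b23⊕b26⊕b27⊕b30⊕b31 = 0⊕1⊕1⊕1⊕1⊕1⊕1⊕0⊕0⊕0⊕1⊕1⊕0⊕1⊕1⊕1 = 1
s4: b4⊕b5⊕b6⊕b7⊕b12⊕b13⊕b14⊕b15⊕b20⊕b21⊕b22⊕b23⊕b28⊕b29⊕b30⊕b31 = 1⊕1⊕1⊕1⊕0⊕0⊕1⊕0⊕1⊕0⊕1⊕1⊕1⊕1⊕1⊕1 = 0
s8: b8⊕b9⊕b10⊕b11⊕b12⊕b13⊕b14⊕b15⊕b24⊕b25⊕b26⊕b27⊕b28⊕b29⊕b30⊕b31 = 1⊕1⊕1⊕1⊕0⊕0⊕1⊕0⊕1⊕1⊕0⊕1⊕1⊕1⊕1⊕1 = 0
s16: b16⊕b17⊕b18⊕b19⊕b20⊕b21⊕b22⊕b23⊕b24⊕b25⊕b26⊕b27⊕b28⊕b29⊕b30⊕b31 = 1⊕1⊕0⊕0⊕1⊕0⊕1⊕1⊕1⊕1⊕0⊕1⊕1⊕1⊕1⊕1 = 0
Syndrome (s16...s1) = 00011 → position 3.

3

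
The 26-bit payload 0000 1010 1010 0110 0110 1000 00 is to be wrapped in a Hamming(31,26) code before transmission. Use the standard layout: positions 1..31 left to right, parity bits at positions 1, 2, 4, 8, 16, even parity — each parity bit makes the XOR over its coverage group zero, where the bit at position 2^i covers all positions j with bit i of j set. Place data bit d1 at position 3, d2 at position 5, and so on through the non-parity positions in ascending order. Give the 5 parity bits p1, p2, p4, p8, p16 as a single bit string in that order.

Place data bits at non-power-of-two positions: b3=0, b5=0, b6=0, b7=0, b9=1, b10=0, b11=1, b12=0, b13=1, b14=0, b15=1, b17=0, b18=0, b19=1, b20=1, b21=0, b22=0, b23=1, b24=1, b25=0, b26=1, b27=0, b28=0, b29=0, b30=0, b31=0.
p1 = XOR of data positions {3,5,7,9,11,13,15,17,19,21,23,25,27,29,31} = 0⊕0⊕0⊕1⊕1⊕1⊕1⊕0⊕1⊕0⊕1⊕0⊕0⊕0⊕0 = 0
p2 = XOR of data positions {3,6,7,10,11,14,15,18,19,22,23,26,27,30,31} = 0⊕0⊕0⊕0⊕1⊕0⊕1⊕0⊕1⊕0⊕1⊕1⊕0⊕0⊕0 = 1
p4 = XOR of data positions {5,6,7,12,13,14,15,20,21,22,23,28,29,30,31} = 0⊕0⊕0⊕0⊕1⊕0⊕1⊕1⊕0⊕0⊕1⊕0⊕0⊕0⊕0 = 0
p8 = XOR of data positions {9,10,11,12,13,14,15,24,25,26,27,28,29,30,31} = 1⊕0⊕1⊕0⊕1⊕0⊕1⊕1⊕0⊕1⊕0⊕0⊕0⊕0⊕0 = 0
p16 = XOR of data positions {17,18,19,20,21,22,23,24,25,26,27,28,29,30,31} = 0⊕0⊕1⊕1⊕0⊕0⊕1⊕1⊕0⊕1⊕0⊕0⊕0⊕0⊕0 = 1
Parity bits p1,p2,p4,p8,p16 = 01001

01001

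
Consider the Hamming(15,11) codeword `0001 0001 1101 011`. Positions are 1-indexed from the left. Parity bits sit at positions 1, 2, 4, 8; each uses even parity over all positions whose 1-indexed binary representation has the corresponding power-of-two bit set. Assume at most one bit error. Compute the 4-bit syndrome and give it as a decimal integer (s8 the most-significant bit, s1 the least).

s1: b1⊕b3⊕b5⊕b7⊕b9⊕b11⊕b13⊕b15 = 0⊕0⊕0⊕0⊕1⊕0⊕0⊕1 = 0
s2: b2⊕b3⊕b6⊕b7⊕b10⊕b11⊕b14⊕b15 = 0⊕0⊕0⊕0⊕1⊕0⊕1⊕1 = 1
s4: b4⊕b5⊕b6⊕b7⊕b12⊕b13⊕b14⊕b15 = 1⊕0⊕0⊕0⊕1⊕0⊕1⊕1 = 0
s8: b8⊕b9⊕b10⊕b11⊕b12⊕b13⊕b14⊕b15 = 1⊕1⊕1⊕0⊕1⊕0⊕1⊕1 = 0
Syndrome (s8...s1) = 0010 → position 2.

2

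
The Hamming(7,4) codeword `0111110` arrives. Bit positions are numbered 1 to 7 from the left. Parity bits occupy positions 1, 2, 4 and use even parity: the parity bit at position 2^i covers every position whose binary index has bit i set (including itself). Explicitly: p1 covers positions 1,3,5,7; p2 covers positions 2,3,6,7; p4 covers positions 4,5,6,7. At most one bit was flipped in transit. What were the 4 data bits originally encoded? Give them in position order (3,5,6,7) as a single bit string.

1100

s1: b1⊕b3⊕b5⊕b7 = 0⊕1⊕1⊕0 = 0
s2: b2⊕b3⊕b6⊕b7 = 1⊕1⊕1⊕0 = 1
s4: b4⊕b5⊕b6⊕b7 = 1⊕1⊕1⊕0 = 1
Syndrome (s4...s1) = 110 → position 6.
Flip bit 6: corrected codeword = 0111100
Data bits at positions 3,5,6,7: 1100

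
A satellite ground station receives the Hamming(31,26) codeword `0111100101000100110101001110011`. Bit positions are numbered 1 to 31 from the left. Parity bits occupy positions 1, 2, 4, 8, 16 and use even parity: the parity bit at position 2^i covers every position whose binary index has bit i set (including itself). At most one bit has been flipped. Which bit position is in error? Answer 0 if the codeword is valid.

s1: b1⊕b3⊕b5⊕b7⊕b9⊕b11⊕b13⊕b15⊕b17⊕b19⊕b21⊕b23⊕b25⊕b27⊕b29⊕b31 = 0⊕1⊕1⊕0⊕0⊕0⊕0⊕0⊕1⊕0⊕0⊕0⊕1⊕1⊕0⊕1 = 0
s2: b2⊕b3⊕b6⊕b7⊕b10⊕b11⊕b14⊕b15⊕b18⊕b19⊕b22⊕b23⊕b26⊕b27⊕b30⊕b31 = 1⊕1⊕0⊕0⊕1⊕0⊕1⊕0⊕1⊕0⊕1⊕0⊕1⊕1⊕1⊕1 = 0
s4: b4⊕b5⊕b6⊕b7⊕b12⊕b13⊕b14⊕b15⊕b20⊕b21⊕b22⊕b23⊕b28⊕b29⊕b30⊕b31 = 1⊕1⊕0⊕0⊕0⊕0⊕1⊕0⊕1⊕0⊕1⊕0⊕0⊕0⊕1⊕1 = 1
s8: b8⊕b9⊕b10⊕b11⊕b12⊕b13⊕b14⊕b15⊕b24⊕b25⊕b26⊕b27⊕b28⊕b29⊕b30⊕b31 = 1⊕0⊕1⊕0⊕0⊕0⊕1⊕0⊕0⊕1⊕1⊕1⊕0⊕0⊕1⊕1 = 0
s16: b16⊕b17⊕b18⊕b19⊕b20⊕b21⊕b22⊕b23⊕b24⊕b25⊕b26⊕b27⊕b28⊕b29⊕b30⊕b31 = 0⊕1⊕1⊕0⊕1⊕0⊕1⊕0⊕0⊕1⊕1⊕1⊕0⊕0⊕1⊕1 = 1
Syndrome (s16...s1) = 10100 → position 20.

20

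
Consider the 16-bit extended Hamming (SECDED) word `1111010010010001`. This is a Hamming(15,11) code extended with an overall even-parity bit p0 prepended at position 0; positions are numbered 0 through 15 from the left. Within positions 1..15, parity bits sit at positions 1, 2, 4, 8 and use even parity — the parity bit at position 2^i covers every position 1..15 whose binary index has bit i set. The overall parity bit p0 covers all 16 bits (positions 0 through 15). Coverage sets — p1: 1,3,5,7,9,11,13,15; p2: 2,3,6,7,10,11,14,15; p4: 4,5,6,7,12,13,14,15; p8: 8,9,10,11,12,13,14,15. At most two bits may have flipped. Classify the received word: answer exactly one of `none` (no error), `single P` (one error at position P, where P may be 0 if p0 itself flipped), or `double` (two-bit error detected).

s1: b1⊕b3⊕b5⊕b7⊕b9⊕b11⊕b13⊕b15 = 1⊕1⊕1⊕0⊕0⊕1⊕0⊕1 = 1
s2: b2⊕b3⊕b6⊕b7⊕b10⊕b11⊕b14⊕b15 = 1⊕1⊕0⊕0⊕0⊕1⊕0⊕1 = 0
s4: b4⊕b5⊕b6⊕b7⊕b12⊕b13⊕b14⊕b15 = 0⊕1⊕0⊕0⊕0⊕0⊕0⊕1 = 0
s8: b8⊕b9⊕b10⊕b11⊕b12⊕b13⊕b14⊕b15 = 1⊕0⊕0⊕1⊕0⊕0⊕0⊕1 = 1
Syndrome (s8...s1) = 1001 → position 9.
Overall parity (XOR of all 16 bits, including p0): 1⊕1⊕1⊕1⊕0⊕1⊕0⊕0⊕1⊕0⊕0⊕1⊕0⊕0⊕0⊕1 = 0
Overall=0, syndrome position=9 → double-bit error detected (uncorrectable).

double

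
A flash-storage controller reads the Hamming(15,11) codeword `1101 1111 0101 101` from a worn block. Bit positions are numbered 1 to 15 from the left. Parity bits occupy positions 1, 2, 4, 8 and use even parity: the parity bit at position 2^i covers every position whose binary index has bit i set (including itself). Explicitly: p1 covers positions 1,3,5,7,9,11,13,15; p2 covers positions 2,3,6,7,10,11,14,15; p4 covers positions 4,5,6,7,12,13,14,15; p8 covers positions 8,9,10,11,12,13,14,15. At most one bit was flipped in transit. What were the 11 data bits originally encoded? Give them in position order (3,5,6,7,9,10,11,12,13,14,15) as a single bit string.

s1: b1⊕b3⊕b5⊕b7⊕b9⊕b11⊕b13⊕b15 = 1⊕0⊕1⊕1⊕0⊕0⊕1⊕1 = 1
s2: b2⊕b3⊕b6⊕b7⊕b10⊕b11⊕b14⊕b15 = 1⊕0⊕1⊕1⊕1⊕0⊕0⊕1 = 1
s4: b4⊕b5⊕b6⊕b7⊕b12⊕b13⊕b14⊕b15 = 1⊕1⊕1⊕1⊕1⊕1⊕0⊕1 = 1
s8: b8⊕b9⊕b10⊕b11⊕b12⊕b13⊕b14⊕b15 = 1⊕0⊕1⊕0⊕1⊕1⊕0⊕1 = 1
Syndrome (s8...s1) = 1111 → position 15.
Flip bit 15: corrected codeword = 110111110101100
Data bits at positions 3,5,6,7,9,10,11,12,13,14,15: 01110101100

01110101100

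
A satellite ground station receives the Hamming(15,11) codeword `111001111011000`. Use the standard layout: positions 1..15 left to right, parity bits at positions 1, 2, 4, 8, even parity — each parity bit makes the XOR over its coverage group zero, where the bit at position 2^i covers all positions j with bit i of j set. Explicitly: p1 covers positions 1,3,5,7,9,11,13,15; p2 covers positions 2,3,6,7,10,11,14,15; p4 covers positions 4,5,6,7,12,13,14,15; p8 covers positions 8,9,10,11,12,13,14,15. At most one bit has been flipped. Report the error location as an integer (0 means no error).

7

s1: b1⊕b3⊕b5⊕b7⊕b9⊕b11⊕b13⊕b15 = 1⊕1⊕0⊕1⊕1⊕1⊕0⊕0 = 1
s2: b2⊕b3⊕b6⊕b7⊕b10⊕b11⊕b14⊕b15 = 1⊕1⊕1⊕1⊕0⊕1⊕0⊕0 = 1
s4: b4⊕b5⊕b6⊕b7⊕b12⊕b13⊕b14⊕b15 = 0⊕0⊕1⊕1⊕1⊕0⊕0⊕0 = 1
s8: b8⊕b9⊕b10⊕b11⊕b12⊕b13⊕b14⊕b15 = 1⊕1⊕0⊕1⊕1⊕0⊕0⊕0 = 0
Syndrome (s8...s1) = 0111 → position 7.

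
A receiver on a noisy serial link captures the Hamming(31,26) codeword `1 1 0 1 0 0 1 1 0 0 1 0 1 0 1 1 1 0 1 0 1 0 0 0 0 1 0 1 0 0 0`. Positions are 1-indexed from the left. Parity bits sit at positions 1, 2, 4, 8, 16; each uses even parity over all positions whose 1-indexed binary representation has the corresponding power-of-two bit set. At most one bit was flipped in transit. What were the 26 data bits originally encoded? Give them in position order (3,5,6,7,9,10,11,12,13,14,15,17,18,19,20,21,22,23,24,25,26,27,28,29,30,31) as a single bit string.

00010010101101010000101000

s1: b1⊕b3⊕b5⊕b7⊕b9⊕b11⊕b13⊕b15⊕b17⊕b19⊕b21⊕b23⊕b25⊕b27⊕b29⊕b31 = 1⊕0⊕0⊕1⊕0⊕1⊕1⊕1⊕1⊕1⊕1⊕0⊕0⊕0⊕0⊕0 = 0
s2: b2⊕b3⊕b6⊕b7⊕b10⊕b11⊕b14⊕b15⊕b18⊕b19⊕b22⊕b23⊕b26⊕b27⊕b30⊕b31 = 1⊕0⊕0⊕1⊕0⊕1⊕0⊕1⊕0⊕1⊕0⊕0⊕1⊕0⊕0⊕0 = 0
s4: b4⊕b5⊕b6⊕b7⊕b12⊕b13⊕b14⊕b15⊕b20⊕b21⊕b22⊕b23⊕b28⊕b29⊕b30⊕b31 = 1⊕0⊕0⊕1⊕0⊕1⊕0⊕1⊕0⊕1⊕0⊕0⊕1⊕0⊕0⊕0 = 0
s8: b8⊕b9⊕b10⊕b11⊕b12⊕b13⊕b14⊕b15⊕b24⊕b25⊕b26⊕b27⊕b28⊕b29⊕b30⊕b31 = 1⊕0⊕0⊕1⊕0⊕1⊕0⊕1⊕0⊕0⊕1⊕0⊕1⊕0⊕0⊕0 = 0
s16: b16⊕b17⊕b18⊕b19⊕b20⊕b21⊕b22⊕b23⊕b24⊕b25⊕b26⊕b27⊕b28⊕b29⊕b30⊕b31 = 1⊕1⊕0⊕1⊕0⊕1⊕0⊕0⊕0⊕0⊕1⊕0⊕1⊕0⊕0⊕0 = 0
Syndrome (s16...s1) = 00000 → position 0 (no error).
No correction needed.
Data bits at positions 3,5,6,7,9,10,11,12,13,14,15,17,18,19,20,21,22,23,24,25,26,27,28,29,30,31: 00010010101101010000101000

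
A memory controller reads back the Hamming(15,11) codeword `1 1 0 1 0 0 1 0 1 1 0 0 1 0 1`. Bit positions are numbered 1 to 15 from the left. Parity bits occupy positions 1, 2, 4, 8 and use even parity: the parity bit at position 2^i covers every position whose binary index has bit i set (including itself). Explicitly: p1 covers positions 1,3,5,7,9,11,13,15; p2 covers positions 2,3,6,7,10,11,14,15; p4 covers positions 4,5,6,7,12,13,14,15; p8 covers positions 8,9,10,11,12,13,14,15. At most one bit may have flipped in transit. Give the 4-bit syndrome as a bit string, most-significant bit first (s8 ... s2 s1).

s1: b1⊕b3⊕b5⊕b7⊕b9⊕b11⊕b13⊕b15 = 1⊕0⊕0⊕1⊕1⊕0⊕1⊕1 = 1
s2: b2⊕b3⊕b6⊕b7⊕b10⊕b11⊕b14⊕b15 = 1⊕0⊕0⊕1⊕1⊕0⊕0⊕1 = 0
s4: b4⊕b5⊕b6⊕b7⊕b12⊕b13⊕b14⊕b15 = 1⊕0⊕0⊕1⊕0⊕1⊕0⊕1 = 0
s8: b8⊕b9⊕b10⊕b11⊕b12⊕b13⊕b14⊕b15 = 0⊕1⊕1⊕0⊕0⊕1⊕0⊕1 = 0
Syndrome (s8...s1) = 0001 → position 1.

0001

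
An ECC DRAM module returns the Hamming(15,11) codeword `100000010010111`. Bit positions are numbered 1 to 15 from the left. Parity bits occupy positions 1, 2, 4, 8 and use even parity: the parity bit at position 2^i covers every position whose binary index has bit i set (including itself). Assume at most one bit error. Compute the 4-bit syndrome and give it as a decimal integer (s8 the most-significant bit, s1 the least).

s1: b1⊕b3⊕b5⊕b7⊕b9⊕b11⊕b13⊕b15 = 1⊕0⊕0⊕0⊕0⊕1⊕1⊕1 = 0
s2: b2⊕b3⊕b6⊕b7⊕b10⊕b11⊕b14⊕b15 = 0⊕0⊕0⊕0⊕0⊕1⊕1⊕1 = 1
s4: b4⊕b5⊕b6⊕b7⊕b12⊕b13⊕b14⊕b15 = 0⊕0⊕0⊕0⊕0⊕1⊕1⊕1 = 1
s8: b8⊕b9⊕b10⊕b11⊕b12⊕b13⊕b14⊕b15 = 1⊕0⊕0⊕1⊕0⊕1⊕1⊕1 = 1
Syndrome (s8...s1) = 1110 → position 14.

14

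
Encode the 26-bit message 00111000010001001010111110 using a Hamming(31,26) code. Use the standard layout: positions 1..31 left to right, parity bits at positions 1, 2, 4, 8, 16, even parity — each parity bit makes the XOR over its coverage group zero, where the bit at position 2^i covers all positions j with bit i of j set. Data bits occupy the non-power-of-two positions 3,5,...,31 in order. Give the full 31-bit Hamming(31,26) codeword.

1001011010000100001001010111110

Place data bits at non-power-of-two positions: b3=0, b5=0, b6=1, b7=1, b9=1, b10=0, b11=0, b12=0, b13=0, b14=1, b15=0, b17=0, b18=0, b19=1, b20=0, b21=0, b22=1, b23=0, b24=1, b25=0, b26=1, b27=1, b28=1, b29=1, b30=1, b31=0.
p1 = XOR of data positions {3,5,7,9,11,13,15,17,19,21,23,25,27,29,31} = 0⊕0⊕1⊕1⊕0⊕0⊕0⊕0⊕1⊕0⊕0⊕0⊕1⊕1⊕0 = 1
p2 = XOR of data positions {3,6,7,10,11,14,15,18,19,22,23,26,27,30,31} = 0⊕1⊕1⊕0⊕0⊕1⊕0⊕0⊕1⊕1⊕0⊕1⊕1⊕1⊕0 = 0
p4 = XOR of data positions {5,6,7,12,13,14,15,20,21,22,23,28,29,30,31} = 0⊕1⊕1⊕0⊕0⊕1⊕0⊕0⊕0⊕1⊕0⊕1⊕1⊕1⊕0 = 1
p8 = XOR of data positions {9,10,11,12,13,14,15,24,25,26,27,28,29,30,31} = 1⊕0⊕0⊕0⊕0⊕1⊕0⊕1⊕0⊕1⊕1⊕1⊕1⊕1⊕0 = 0
p16 = XOR of data positions {17,18,19,20,21,22,23,24,25,26,27,28,29,30,31} = 0⊕0⊕1⊕0⊕0⊕1⊕0⊕1⊕0⊕1⊕1⊕1⊕1⊕1⊕0 = 0
Codeword b1..b31 = 1001011010000100001001010111110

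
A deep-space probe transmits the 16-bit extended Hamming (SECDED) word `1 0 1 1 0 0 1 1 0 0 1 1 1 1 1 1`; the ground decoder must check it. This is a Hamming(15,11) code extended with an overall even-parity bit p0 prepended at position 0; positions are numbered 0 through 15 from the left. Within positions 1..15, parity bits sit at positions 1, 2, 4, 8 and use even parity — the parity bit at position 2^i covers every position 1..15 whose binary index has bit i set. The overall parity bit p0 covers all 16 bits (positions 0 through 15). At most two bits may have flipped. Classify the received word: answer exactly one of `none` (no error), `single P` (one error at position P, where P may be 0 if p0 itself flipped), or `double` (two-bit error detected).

single 1

s1: b1⊕b3⊕b5⊕b7⊕b9⊕b11⊕b13⊕b15 = 0⊕1⊕0⊕1⊕0⊕1⊕1⊕1 = 1
s2: b2⊕b3⊕b6⊕b7⊕b10⊕b11⊕b14⊕b15 = 1⊕1⊕1⊕1⊕1⊕1⊕1⊕1 = 0
s4: b4⊕b5⊕b6⊕b7⊕b12⊕b13⊕b14⊕b15 = 0⊕0⊕1⊕1⊕1⊕1⊕1⊕1 = 0
s8: b8⊕b9⊕b10⊕b11⊕b12⊕b13⊕b14⊕b15 = 0⊕0⊕1⊕1⊕1⊕1⊕1⊕1 = 0
Syndrome (s8...s1) = 0001 → position 1.
Overall parity (XOR of all 16 bits, including p0): 1⊕0⊕1⊕1⊕0⊕0⊕1⊕1⊕0⊕0⊕1⊕1⊕1⊕1⊕1⊕1 = 1
Overall=1, syndrome position=1 → single-bit error at position 1.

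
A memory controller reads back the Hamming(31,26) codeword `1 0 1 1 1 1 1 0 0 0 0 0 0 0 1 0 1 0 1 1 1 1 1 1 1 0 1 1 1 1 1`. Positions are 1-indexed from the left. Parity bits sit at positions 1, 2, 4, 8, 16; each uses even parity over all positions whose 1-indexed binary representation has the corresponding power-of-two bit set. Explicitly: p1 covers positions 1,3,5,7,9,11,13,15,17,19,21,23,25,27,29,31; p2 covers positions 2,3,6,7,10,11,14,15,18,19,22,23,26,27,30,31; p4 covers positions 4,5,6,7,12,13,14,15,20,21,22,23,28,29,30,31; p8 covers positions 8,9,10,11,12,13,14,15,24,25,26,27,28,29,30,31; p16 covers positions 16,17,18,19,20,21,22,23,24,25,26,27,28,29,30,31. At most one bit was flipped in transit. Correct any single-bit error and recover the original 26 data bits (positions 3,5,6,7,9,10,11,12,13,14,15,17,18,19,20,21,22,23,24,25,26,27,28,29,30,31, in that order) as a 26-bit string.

11110000001101101111011111

s1: b1⊕b3⊕b5⊕b7⊕b9⊕b11⊕b13⊕b15⊕b17⊕b19⊕b21⊕b23⊕b25⊕b27⊕b29⊕b31 = 1⊕1⊕1⊕1⊕0⊕0⊕0⊕1⊕1⊕1⊕1⊕1⊕1⊕1⊕1⊕1 = 1
s2: b2⊕b3⊕b6⊕b7⊕b10⊕b11⊕b14⊕b15⊕b18⊕b19⊕b22⊕b23⊕b26⊕b27⊕b30⊕b31 = 0⊕1⊕1⊕1⊕0⊕0⊕0⊕1⊕0⊕1⊕1⊕1⊕0⊕1⊕1⊕1 = 0
s4: b4⊕b5⊕b6⊕b7⊕b12⊕b13⊕b14⊕b15⊕b20⊕b21⊕b22⊕b23⊕b28⊕b29⊕b30⊕b31 = 1⊕1⊕1⊕1⊕0⊕0⊕0⊕1⊕1⊕1⊕1⊕1⊕1⊕1⊕1⊕1 = 1
s8: b8⊕b9⊕b10⊕b11⊕b12⊕b13⊕b14⊕b15⊕b24⊕b25⊕b26⊕b27⊕b28⊕b29⊕b30⊕b31 = 0⊕0⊕0⊕0⊕0⊕0⊕0⊕1⊕1⊕1⊕0⊕1⊕1⊕1⊕1⊕1 = 0
s16: b16⊕b17⊕b18⊕b19⊕b20⊕b21⊕b22⊕b23⊕b24⊕b25⊕b26⊕b27⊕b28⊕b29⊕b30⊕b31 = 0⊕1⊕0⊕1⊕1⊕1⊕1⊕1⊕1⊕1⊕0⊕1⊕1⊕1⊕1⊕1 = 1
Syndrome (s16...s1) = 10101 → position 21.
Flip bit 21: corrected codeword = 1011111000000010101101111011111
Data bits at positions 3,5,6,7,9,10,11,12,13,14,15,17,18,19,20,21,22,23,24,25,26,27,28,29,30,31: 11110000001101101111011111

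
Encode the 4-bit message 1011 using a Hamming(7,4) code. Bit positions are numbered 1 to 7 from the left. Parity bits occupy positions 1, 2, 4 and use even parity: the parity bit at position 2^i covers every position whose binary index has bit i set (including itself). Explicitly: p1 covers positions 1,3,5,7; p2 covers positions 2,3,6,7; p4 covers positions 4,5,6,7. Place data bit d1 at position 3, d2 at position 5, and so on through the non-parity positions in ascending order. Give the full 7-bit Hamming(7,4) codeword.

Place data bits at non-power-of-two positions: b3=1, b5=0, b6=1, b7=1.
p1 = XOR of data positions {3,5,7} = 1⊕0⊕1 = 0
p2 = XOR of data positions {3,6,7} = 1⊕1⊕1 = 1
p4 = XOR of data positions {5,6,7} = 0⊕1⊕1 = 0
Codeword b1..b7 = 0110011

0110011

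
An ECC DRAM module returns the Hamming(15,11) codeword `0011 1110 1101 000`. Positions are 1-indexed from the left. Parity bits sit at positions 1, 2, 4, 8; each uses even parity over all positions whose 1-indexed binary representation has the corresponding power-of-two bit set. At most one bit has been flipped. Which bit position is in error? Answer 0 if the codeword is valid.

s1: b1⊕b3⊕b5⊕b7⊕b9⊕b11⊕b13⊕b15 = 0⊕1⊕1⊕1⊕1⊕0⊕0⊕0 = 0
s2: b2⊕b3⊕b6⊕b7⊕b10⊕b11⊕b14⊕b15 = 0⊕1⊕1⊕1⊕1⊕0⊕0⊕0 = 0
s4: b4⊕b5⊕b6⊕b7⊕b12⊕b13⊕b14⊕b15 = 1⊕1⊕1⊕1⊕1⊕0⊕0⊕0 = 1
s8: b8⊕b9⊕b10⊕b11⊕b12⊕b13⊕b14⊕b15 = 0⊕1⊕1⊕0⊕1⊕0⊕0⊕0 = 1
Syndrome (s8...s1) = 1100 → position 12.

12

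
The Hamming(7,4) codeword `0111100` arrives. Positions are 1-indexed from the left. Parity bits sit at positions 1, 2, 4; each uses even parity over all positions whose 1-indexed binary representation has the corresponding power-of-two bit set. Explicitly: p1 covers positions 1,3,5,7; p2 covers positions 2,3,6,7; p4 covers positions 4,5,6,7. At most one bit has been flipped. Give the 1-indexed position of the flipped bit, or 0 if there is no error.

0

s1: b1⊕b3⊕b5⊕b7 = 0⊕1⊕1⊕0 = 0
s2: b2⊕b3⊕b6⊕b7 = 1⊕1⊕0⊕0 = 0
s4: b4⊕b5⊕b6⊕b7 = 1⊕1⊕0⊕0 = 0
Syndrome (s4...s1) = 000 → position 0 (no error).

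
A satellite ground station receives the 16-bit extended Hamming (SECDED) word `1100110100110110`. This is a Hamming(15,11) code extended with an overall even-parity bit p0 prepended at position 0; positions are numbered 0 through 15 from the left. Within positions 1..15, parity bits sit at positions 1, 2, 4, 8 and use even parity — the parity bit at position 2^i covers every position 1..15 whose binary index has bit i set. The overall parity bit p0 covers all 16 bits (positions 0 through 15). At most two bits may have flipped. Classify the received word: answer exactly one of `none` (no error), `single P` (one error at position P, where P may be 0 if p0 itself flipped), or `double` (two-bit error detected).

s1: b1⊕b3⊕b5⊕b7⊕b9⊕b11⊕b13⊕b15 = 1⊕0⊕1⊕1⊕0⊕1⊕1⊕0 = 1
s2: b2⊕b3⊕b6⊕b7⊕b10⊕b11⊕b14⊕b15 = 0⊕0⊕0⊕1⊕1⊕1⊕1⊕0 = 0
s4: b4⊕b5⊕b6⊕b7⊕b12⊕b13⊕b14⊕b15 = 1⊕1⊕0⊕1⊕0⊕1⊕1⊕0 = 1
s8: b8⊕b9⊕b10⊕b11⊕b12⊕b13⊕b14⊕b15 = 0⊕0⊕1⊕1⊕0⊕1⊕1⊕0 = 0
Syndrome (s8...s1) = 0101 → position 5.
Overall parity (XOR of all 16 bits, including p0): 1⊕1⊕0⊕0⊕1⊕1⊕0⊕1⊕0⊕0⊕1⊕1⊕0⊕1⊕1⊕0 = 1
Overall=1, syndrome position=5 → single-bit error at position 5.

single 5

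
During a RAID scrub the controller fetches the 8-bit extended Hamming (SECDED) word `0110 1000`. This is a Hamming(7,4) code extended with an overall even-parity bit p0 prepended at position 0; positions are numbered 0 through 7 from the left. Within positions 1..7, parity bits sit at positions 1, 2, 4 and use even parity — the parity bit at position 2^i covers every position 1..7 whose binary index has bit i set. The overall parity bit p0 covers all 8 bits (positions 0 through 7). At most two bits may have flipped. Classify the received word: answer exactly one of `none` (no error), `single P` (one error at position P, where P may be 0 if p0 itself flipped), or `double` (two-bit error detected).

s1: b1⊕b3⊕b5⊕b7 = 1⊕0⊕0⊕0 = 1
s2: b2⊕b3⊕b6⊕b7 = 1⊕0⊕0⊕0 = 1
s4: b4⊕b5⊕b6⊕b7 = 1⊕0⊕0⊕0 = 1
Syndrome (s4...s1) = 111 → position 7.
Overall parity (XOR of all 8 bits, including p0): 0⊕1⊕1⊕0⊕1⊕0⊕0⊕0 = 1
Overall=1, syndrome position=7 → single-bit error at position 7.

single 7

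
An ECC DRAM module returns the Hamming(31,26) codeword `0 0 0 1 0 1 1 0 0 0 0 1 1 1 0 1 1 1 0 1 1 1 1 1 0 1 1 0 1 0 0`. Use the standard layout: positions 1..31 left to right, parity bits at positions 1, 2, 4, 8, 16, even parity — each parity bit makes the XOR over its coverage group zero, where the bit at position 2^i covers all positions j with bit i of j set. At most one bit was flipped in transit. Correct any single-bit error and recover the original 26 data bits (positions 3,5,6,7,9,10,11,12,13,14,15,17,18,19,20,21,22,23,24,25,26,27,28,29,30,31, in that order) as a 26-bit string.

s1: b1⊕b3⊕b5⊕b7⊕b9⊕b11⊕b13⊕b15⊕b17⊕b19⊕b21⊕b23⊕b25⊕b27⊕b29⊕b31 = 0⊕0⊕0⊕1⊕0⊕0⊕1⊕0⊕1⊕0⊕1⊕1⊕0⊕1⊕1⊕0 = 1
s2: b2⊕b3⊕b6⊕b7⊕b10⊕b11⊕b14⊕b15⊕b18⊕b19⊕b22⊕b23⊕b26⊕b27⊕b30⊕b31 = 0⊕0⊕1⊕1⊕0⊕0⊕1⊕0⊕1⊕0⊕1⊕1⊕1⊕1⊕0⊕0 = 0
s4: b4⊕b5⊕b6⊕b7⊕b12⊕b13⊕b14⊕b15⊕b20⊕b21⊕b22⊕b23⊕b28⊕b29⊕b30⊕b31 = 1⊕0⊕1⊕1⊕1⊕1⊕1⊕0⊕1⊕1⊕1⊕1⊕0⊕1⊕0⊕0 = 1
s8: b8⊕b9⊕b10⊕b11⊕b12⊕b13⊕b14⊕b15⊕b24⊕b25⊕b26⊕b27⊕b28⊕b29⊕b30⊕b31 = 0⊕0⊕0⊕0⊕1⊕1⊕1⊕0⊕1⊕0⊕1⊕1⊕0⊕1⊕0⊕0 = 1
s16: b16⊕b17⊕b18⊕b19⊕b20⊕b21⊕b22⊕b23⊕b24⊕b25⊕b26⊕b27⊕b28⊕b29⊕b30⊕b31 = 1⊕1⊕1⊕0⊕1⊕1⊕1⊕1⊕1⊕0⊕1⊕1⊕0⊕1⊕0⊕0 = 1
Syndrome (s16...s1) = 11101 → position 29.
Flip bit 29: corrected codeword = 0001011000011101110111110110000
Data bits at positions 3,5,6,7,9,10,11,12,13,14,15,17,18,19,20,21,22,23,24,25,26,27,28,29,30,31: 00110001110110111110110000

00110001110110111110110000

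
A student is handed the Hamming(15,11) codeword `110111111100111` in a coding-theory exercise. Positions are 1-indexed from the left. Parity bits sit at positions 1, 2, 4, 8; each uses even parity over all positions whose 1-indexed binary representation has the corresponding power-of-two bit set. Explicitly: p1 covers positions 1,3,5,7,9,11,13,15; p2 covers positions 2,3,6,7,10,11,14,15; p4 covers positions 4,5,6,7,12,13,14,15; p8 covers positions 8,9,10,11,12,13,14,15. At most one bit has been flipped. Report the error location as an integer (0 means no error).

4

s1: b1⊕b3⊕b5⊕b7⊕b9⊕b11⊕b13⊕b15 = 1⊕0⊕1⊕1⊕1⊕0⊕1⊕1 = 0
s2: b2⊕b3⊕b6⊕b7⊕b10⊕b11⊕b14⊕b15 = 1⊕0⊕1⊕1⊕1⊕0⊕1⊕1 = 0
s4: b4⊕b5⊕b6⊕b7⊕b12⊕b13⊕b14⊕b15 = 1⊕1⊕1⊕1⊕0⊕1⊕1⊕1 = 1
s8: b8⊕b9⊕b10⊕b11⊕b12⊕b13⊕b14⊕b15 = 1⊕1⊕1⊕0⊕0⊕1⊕1⊕1 = 0
Syndrome (s8...s1) = 0100 → position 4.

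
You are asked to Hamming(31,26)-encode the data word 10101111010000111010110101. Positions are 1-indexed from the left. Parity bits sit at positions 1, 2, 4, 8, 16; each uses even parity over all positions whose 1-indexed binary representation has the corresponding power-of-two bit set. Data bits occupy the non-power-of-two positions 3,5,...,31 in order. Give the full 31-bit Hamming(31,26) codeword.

Place data bits at non-power-of-two positions: b3=1, b5=0, b6=1, b7=0, b9=1, b10=1, b11=1, b12=1, b13=0, b14=1, b15=0, b17=0, b18=0, b19=0, b20=1, b21=1, b22=1, b23=0, b24=1, b25=0, b26=1, b27=1, b28=0, b29=1, b30=0, b31=1.
p1 = XOR of data positions {3,5,7,9,11,13,15,17,19,21,23,25,27,29,31} = 1⊕0⊕0⊕1⊕1⊕0⊕0⊕0⊕0⊕1⊕0⊕0⊕1⊕1⊕1 = 1
p2 = XOR of data positions {3,6,7,10,11,14,15,18,19,22,23,26,27,30,31} = 1⊕1⊕0⊕1⊕1⊕1⊕0⊕0⊕0⊕1⊕0⊕1⊕1⊕0⊕1 = 1
p4 = XOR of data positions {5,6,7,12,13,14,15,20,21,22,23,28,29,30,31} = 0⊕1⊕0⊕1⊕0⊕1⊕0⊕1⊕1⊕1⊕0⊕0⊕1⊕0⊕1 = 0
p8 = XOR of data positions {9,10,11,12,13,14,15,24,25,26,27,28,29,30,31} = 1⊕1⊕1⊕1⊕0⊕1⊕0⊕1⊕0⊕1⊕1⊕0⊕1⊕0⊕1 = 0
p16 = XOR of data positions {17,18,19,20,21,22,23,24,25,26,27,28,29,30,31} = 0⊕0⊕0⊕1⊕1⊕1⊕0⊕1⊕0⊕1⊕1⊕0⊕1⊕0⊕1 = 0
Codeword b1..b31 = 1110010011110100000111010110101

1110010011110100000111010110101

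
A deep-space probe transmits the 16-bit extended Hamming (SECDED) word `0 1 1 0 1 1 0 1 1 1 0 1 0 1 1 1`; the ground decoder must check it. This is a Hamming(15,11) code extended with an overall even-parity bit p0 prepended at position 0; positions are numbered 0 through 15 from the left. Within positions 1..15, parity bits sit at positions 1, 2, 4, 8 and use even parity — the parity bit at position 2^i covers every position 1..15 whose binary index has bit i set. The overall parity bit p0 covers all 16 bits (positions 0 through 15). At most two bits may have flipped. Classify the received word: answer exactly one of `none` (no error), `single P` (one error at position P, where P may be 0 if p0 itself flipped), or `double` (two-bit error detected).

single 3

s1: b1⊕b3⊕b5⊕b7⊕b9⊕b11⊕b13⊕b15 = 1⊕0⊕1⊕1⊕1⊕1⊕1⊕1 = 1
s2: b2⊕b3⊕b6⊕b7⊕b10⊕b11⊕b14⊕b15 = 1⊕0⊕0⊕1⊕0⊕1⊕1⊕1 = 1
s4: b4⊕b5⊕b6⊕b7⊕b12⊕b13⊕b14⊕b15 = 1⊕1⊕0⊕1⊕0⊕1⊕1⊕1 = 0
s8: b8⊕b9⊕b10⊕b11⊕b12⊕b13⊕b14⊕b15 = 1⊕1⊕0⊕1⊕0⊕1⊕1⊕1 = 0
Syndrome (s8...s1) = 0011 → position 3.
Overall parity (XOR of all 16 bits, including p0): 0⊕1⊕1⊕0⊕1⊕1⊕0⊕1⊕1⊕1⊕0⊕1⊕0⊕1⊕1⊕1 = 1
Overall=1, syndrome position=3 → single-bit error at position 3.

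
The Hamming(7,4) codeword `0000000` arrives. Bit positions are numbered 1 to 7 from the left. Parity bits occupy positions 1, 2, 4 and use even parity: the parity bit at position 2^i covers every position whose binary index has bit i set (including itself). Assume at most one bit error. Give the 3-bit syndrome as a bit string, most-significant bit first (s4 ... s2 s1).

000

s1: b1⊕b3⊕b5⊕b7 = 0⊕0⊕0⊕0 = 0
s2: b2⊕b3⊕b6⊕b7 = 0⊕0⊕0⊕0 = 0
s4: b4⊕b5⊕b6⊕b7 = 0⊕0⊕0⊕0 = 0
Syndrome (s4...s1) = 000 → position 0 (no error).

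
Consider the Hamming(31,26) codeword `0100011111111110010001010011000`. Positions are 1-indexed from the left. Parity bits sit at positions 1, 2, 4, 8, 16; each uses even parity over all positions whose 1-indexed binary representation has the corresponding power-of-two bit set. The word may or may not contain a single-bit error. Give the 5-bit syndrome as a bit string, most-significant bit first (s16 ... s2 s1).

11000

s1: b1⊕b3⊕b5⊕b7⊕b9⊕b11⊕b13⊕b15⊕b17⊕b19⊕b21⊕b23⊕b25⊕b27⊕b29⊕b31 = 0⊕0⊕0⊕1⊕1⊕1⊕1⊕1⊕0⊕0⊕0⊕0⊕0⊕1⊕0⊕0 = 0
s2: b2⊕b3⊕b6⊕b7⊕b10⊕b11⊕b14⊕b15⊕b18⊕b19⊕b22⊕b23⊕b26⊕b27⊕b30⊕b31 = 1⊕0⊕1⊕1⊕1⊕1⊕1⊕1⊕1⊕0⊕1⊕0⊕0⊕1⊕0⊕0 = 0
s4: b4⊕b5⊕b6⊕b7⊕b12⊕b13⊕b14⊕b15⊕b20⊕b21⊕b22⊕b23⊕b28⊕b29⊕b30⊕b31 = 0⊕0⊕1⊕1⊕1⊕1⊕1⊕1⊕0⊕0⊕1⊕0⊕1⊕0⊕0⊕0 = 0
s8: b8⊕b9⊕b10⊕b11⊕b12⊕b13⊕b14⊕b15⊕b24⊕b25⊕b26⊕b27⊕b28⊕b29⊕b30⊕b31 = 1⊕1⊕1⊕1⊕1⊕1⊕1⊕1⊕1⊕0⊕0⊕1⊕1⊕0⊕0⊕0 = 1
s16: b16⊕b17⊕b18⊕b19⊕b20⊕b21⊕b22⊕b23⊕b24⊕b25⊕b26⊕b27⊕b28⊕b29⊕b30⊕b31 = 0⊕0⊕1⊕0⊕0⊕0⊕1⊕0⊕1⊕0⊕0⊕1⊕1⊕0⊕0⊕0 = 1
Syndrome (s16...s1) = 11000 → position 24.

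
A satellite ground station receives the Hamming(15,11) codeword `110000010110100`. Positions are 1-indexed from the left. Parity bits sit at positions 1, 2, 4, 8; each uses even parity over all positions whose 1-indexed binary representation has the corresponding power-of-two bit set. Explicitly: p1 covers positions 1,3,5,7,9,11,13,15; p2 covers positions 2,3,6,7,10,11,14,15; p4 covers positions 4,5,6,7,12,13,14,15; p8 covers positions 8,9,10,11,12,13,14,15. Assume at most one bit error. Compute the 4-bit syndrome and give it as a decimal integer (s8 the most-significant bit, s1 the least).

7

s1: b1⊕b3⊕b5⊕b7⊕b9⊕b11⊕b13⊕b15 = 1⊕0⊕0⊕0⊕0⊕1⊕1⊕0 = 1
s2: b2⊕b3⊕b6⊕b7⊕b10⊕b11⊕b14⊕b15 = 1⊕0⊕0⊕0⊕1⊕1⊕0⊕0 = 1
s4: b4⊕b5⊕b6⊕b7⊕b12⊕b13⊕b14⊕b15 = 0⊕0⊕0⊕0⊕0⊕1⊕0⊕0 = 1
s8: b8⊕b9⊕b10⊕b11⊕b12⊕b13⊕b14⊕b15 = 1⊕0⊕1⊕1⊕0⊕1⊕0⊕0 = 0
Syndrome (s8...s1) = 0111 → position 7.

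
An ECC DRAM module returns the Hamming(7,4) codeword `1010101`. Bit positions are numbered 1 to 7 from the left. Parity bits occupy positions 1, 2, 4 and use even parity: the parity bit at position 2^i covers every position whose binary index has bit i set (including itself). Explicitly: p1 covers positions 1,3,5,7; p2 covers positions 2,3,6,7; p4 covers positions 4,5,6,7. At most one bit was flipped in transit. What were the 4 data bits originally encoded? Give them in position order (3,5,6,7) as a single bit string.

1101

s1: b1⊕b3⊕b5⊕b7 = 1⊕1⊕1⊕1 = 0
s2: b2⊕b3⊕b6⊕b7 = 0⊕1⊕0⊕1 = 0
s4: b4⊕b5⊕b6⊕b7 = 0⊕1⊕0⊕1 = 0
Syndrome (s4...s1) = 000 → position 0 (no error).
No correction needed.
Data bits at positions 3,5,6,7: 1101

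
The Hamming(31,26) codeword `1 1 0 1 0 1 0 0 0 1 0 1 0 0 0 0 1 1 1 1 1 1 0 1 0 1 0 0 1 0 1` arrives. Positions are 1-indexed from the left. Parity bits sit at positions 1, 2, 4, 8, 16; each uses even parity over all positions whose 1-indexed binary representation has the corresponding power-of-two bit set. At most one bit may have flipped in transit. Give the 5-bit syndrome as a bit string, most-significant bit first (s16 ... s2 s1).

00000

s1: b1⊕b3⊕b5⊕b7⊕b9⊕b11⊕b13⊕b15⊕b17⊕b19⊕b21⊕b23⊕b25⊕b27⊕b29⊕b31 = 1⊕0⊕0⊕0⊕0⊕0⊕0⊕0⊕1⊕1⊕1⊕0⊕0⊕0⊕1⊕1 = 0
s2: b2⊕b3⊕b6⊕b7⊕b10⊕b11⊕b14⊕b15⊕b18⊕b19⊕b22⊕b23⊕b26⊕b27⊕b30⊕b31 = 1⊕0⊕1⊕0⊕1⊕0⊕0⊕0⊕1⊕1⊕1⊕0⊕1⊕0⊕0⊕1 = 0
s4: b4⊕b5⊕b6⊕b7⊕b12⊕b13⊕b14⊕b15⊕b20⊕b21⊕b22⊕b23⊕b28⊕b29⊕b30⊕b31 = 1⊕0⊕1⊕0⊕1⊕0⊕0⊕0⊕1⊕1⊕1⊕0⊕0⊕1⊕0⊕1 = 0
s8: b8⊕b9⊕b10⊕b11⊕b12⊕b13⊕b14⊕b15⊕b24⊕b25⊕b26⊕b27⊕b28⊕b29⊕b30⊕b31 = 0⊕0⊕1⊕0⊕1⊕0⊕0⊕0⊕1⊕0⊕1⊕0⊕0⊕1⊕0⊕1 = 0
s16: b16⊕b17⊕b18⊕b19⊕b20⊕b21⊕b22⊕b23⊕b24⊕b25⊕b26⊕b27⊕b28⊕b29⊕b30⊕b31 = 0⊕1⊕1⊕1⊕1⊕1⊕1⊕0⊕1⊕0⊕1⊕0⊕0⊕1⊕0⊕1 = 0
Syndrome (s16...s1) = 00000 → position 0 (no error).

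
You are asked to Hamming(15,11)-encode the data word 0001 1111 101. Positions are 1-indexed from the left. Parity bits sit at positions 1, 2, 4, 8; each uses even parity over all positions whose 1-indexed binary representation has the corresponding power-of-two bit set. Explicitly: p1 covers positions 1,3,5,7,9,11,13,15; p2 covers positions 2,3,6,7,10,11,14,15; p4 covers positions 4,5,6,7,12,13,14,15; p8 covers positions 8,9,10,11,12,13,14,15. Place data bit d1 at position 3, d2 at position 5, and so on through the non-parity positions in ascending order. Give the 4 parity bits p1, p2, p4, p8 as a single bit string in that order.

1000

Place data bits at non-power-of-two positions: b3=0, b5=0, b6=0, b7=1, b9=1, b10=1, b11=1, b12=1, b13=1, b14=0, b15=1.
p1 = XOR of data positions {3,5,7,9,11,13,15} = 0⊕0⊕1⊕1⊕1⊕1⊕1 = 1
p2 = XOR of data positions {3,6,7,10,11,14,15} = 0⊕0⊕1⊕1⊕1⊕0⊕1 = 0
p4 = XOR of data positions {5,6,7,12,13,14,15} = 0⊕0⊕1⊕1⊕1⊕0⊕1 = 0
p8 = XOR of data positions {9,10,11,12,13,14,15} = 1⊕1⊕1⊕1⊕1⊕0⊕1 = 0
Parity bits p1,p2,p4,p8 = 1000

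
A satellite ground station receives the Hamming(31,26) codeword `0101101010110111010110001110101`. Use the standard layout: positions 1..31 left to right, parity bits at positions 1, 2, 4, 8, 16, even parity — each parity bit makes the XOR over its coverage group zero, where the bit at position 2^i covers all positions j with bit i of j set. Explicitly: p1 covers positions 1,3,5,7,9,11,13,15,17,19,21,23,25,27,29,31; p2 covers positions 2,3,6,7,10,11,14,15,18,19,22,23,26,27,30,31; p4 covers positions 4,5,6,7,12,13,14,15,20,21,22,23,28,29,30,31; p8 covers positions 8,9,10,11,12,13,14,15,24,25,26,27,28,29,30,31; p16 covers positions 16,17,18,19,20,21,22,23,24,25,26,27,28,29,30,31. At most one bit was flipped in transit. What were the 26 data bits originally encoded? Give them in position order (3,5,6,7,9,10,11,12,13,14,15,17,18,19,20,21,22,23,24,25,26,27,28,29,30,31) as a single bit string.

s1: b1⊕b3⊕b5⊕b7⊕b9⊕b11⊕b13⊕b15⊕b17⊕b19⊕b21⊕b23⊕b25⊕b27⊕b29⊕b31 = 0⊕0⊕1⊕1⊕1⊕1⊕0⊕1⊕0⊕0⊕1⊕0⊕1⊕1⊕1⊕1 = 0
s2: b2⊕b3⊕b6⊕b7⊕b10⊕b11⊕b14⊕b15⊕b18⊕b19⊕b22⊕b23⊕b26⊕b27⊕b30⊕b31 = 1⊕0⊕0⊕1⊕0⊕1⊕1⊕1⊕1⊕0⊕0⊕0⊕1⊕1⊕0⊕1 = 1
s4: b4⊕b5⊕b6⊕b7⊕b12⊕b13⊕b14⊕b15⊕b20⊕b21⊕b22⊕b23⊕b28⊕b29⊕b30⊕b31 = 1⊕1⊕0⊕1⊕1⊕0⊕1⊕1⊕1⊕1⊕0⊕0⊕0⊕1⊕0⊕1 = 0
s8: b8⊕b9⊕b10⊕b11⊕b12⊕b13⊕b14⊕b15⊕b24⊕b25⊕b26⊕b27⊕b28⊕b29⊕b30⊕b31 = 0⊕1⊕0⊕1⊕1⊕0⊕1⊕1⊕0⊕1⊕1⊕1⊕0⊕1⊕0⊕1 = 0
s16: b16⊕b17⊕b18⊕b19⊕b20⊕b21⊕b22⊕b23⊕b24⊕b25⊕b26⊕b27⊕b28⊕b29⊕b30⊕b31 = 1⊕0⊕1⊕0⊕1⊕1⊕0⊕0⊕0⊕1⊕1⊕1⊕0⊕1⊕0⊕1 = 1
Syndrome (s16...s1) = 10010 → position 18.
Flip bit 18: corrected codeword = 0101101010110111000110001110101
Data bits at positions 3,5,6,7,9,10,11,12,13,14,15,17,18,19,20,21,22,23,24,25,26,27,28,29,30,31: 01011011011000110001110101

01011011011000110001110101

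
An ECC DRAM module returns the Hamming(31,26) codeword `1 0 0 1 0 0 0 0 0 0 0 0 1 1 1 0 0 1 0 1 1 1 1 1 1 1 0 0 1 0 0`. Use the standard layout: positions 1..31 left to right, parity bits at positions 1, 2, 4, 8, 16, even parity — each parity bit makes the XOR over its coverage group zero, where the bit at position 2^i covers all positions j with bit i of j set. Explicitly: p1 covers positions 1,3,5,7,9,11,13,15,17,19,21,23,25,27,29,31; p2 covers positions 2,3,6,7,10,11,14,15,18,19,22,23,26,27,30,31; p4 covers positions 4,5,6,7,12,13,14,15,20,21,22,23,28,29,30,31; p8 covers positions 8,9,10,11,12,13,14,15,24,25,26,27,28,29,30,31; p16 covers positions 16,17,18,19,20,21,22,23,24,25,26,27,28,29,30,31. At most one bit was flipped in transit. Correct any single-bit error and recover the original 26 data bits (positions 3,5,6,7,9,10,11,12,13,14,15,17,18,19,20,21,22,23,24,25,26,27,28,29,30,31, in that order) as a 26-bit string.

00000000111010111111100000

s1: b1⊕b3⊕b5⊕b7⊕b9⊕b11⊕b13⊕b15⊕b17⊕b19⊕b21⊕b23⊕b25⊕b27⊕b29⊕b31 = 1⊕0⊕0⊕0⊕0⊕0⊕1⊕1⊕0⊕0⊕1⊕1⊕1⊕0⊕1⊕0 = 1
s2: b2⊕b3⊕b6⊕b7⊕b10⊕b11⊕b14⊕b15⊕b18⊕b19⊕b22⊕b23⊕b26⊕b27⊕b30⊕b31 = 0⊕0⊕0⊕0⊕0⊕0⊕1⊕1⊕1⊕0⊕1⊕1⊕1⊕0⊕0⊕0 = 0
s4: b4⊕b5⊕b6⊕b7⊕b12⊕b13⊕b14⊕b15⊕b20⊕b21⊕b22⊕b23⊕b28⊕b29⊕b30⊕b31 = 1⊕0⊕0⊕0⊕0⊕1⊕1⊕1⊕1⊕1⊕1⊕1⊕0⊕1⊕0⊕0 = 1
s8: b8⊕b9⊕b10⊕b11⊕b12⊕b13⊕b14⊕b15⊕b24⊕b25⊕b26⊕b27⊕b28⊕b29⊕b30⊕b31 = 0⊕0⊕0⊕0⊕0⊕1⊕1⊕1⊕1⊕1⊕1⊕0⊕0⊕1⊕0⊕0 = 1
s16: b16⊕b17⊕b18⊕b19⊕b20⊕b21⊕b22⊕b23⊕b24⊕b25⊕b26⊕b27⊕b28⊕b29⊕b30⊕b31 = 0⊕0⊕1⊕0⊕1⊕1⊕1⊕1⊕1⊕1⊕1⊕0⊕0⊕1⊕0⊕0 = 1
Syndrome (s16...s1) = 11101 → position 29.
Flip bit 29: corrected codeword = 1001000000001110010111111100000
Data bits at positions 3,5,6,7,9,10,11,12,13,14,15,17,18,19,20,21,22,23,24,25,26,27,28,29,30,31: 00000000111010111111100000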